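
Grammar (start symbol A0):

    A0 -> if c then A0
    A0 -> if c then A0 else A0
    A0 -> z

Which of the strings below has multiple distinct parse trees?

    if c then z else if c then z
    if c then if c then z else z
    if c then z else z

if c then if c then z else z

if c then z else if c then z: 1 tree
if c then if c then z else z: 2 trees
if c then z else z: 1 tree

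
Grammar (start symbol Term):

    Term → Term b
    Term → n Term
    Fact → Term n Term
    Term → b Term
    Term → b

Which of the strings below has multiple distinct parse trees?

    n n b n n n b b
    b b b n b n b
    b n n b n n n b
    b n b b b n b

n n b n n n b b: 8 trees
b b b n b n b: 1 tree
b n n b n n n b: 1 tree
b n b b b n b: 1 tree

n n b n n n b b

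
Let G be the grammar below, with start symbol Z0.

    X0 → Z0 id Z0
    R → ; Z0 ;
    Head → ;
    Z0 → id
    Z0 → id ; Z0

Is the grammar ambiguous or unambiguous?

Unambiguous

(R, Head, X0 are unreachable from Z0, so their rules don't affect L(Z0).) Right-recursive list with a separator: after each atom, whether the separator follows determines the rule. One parse per string.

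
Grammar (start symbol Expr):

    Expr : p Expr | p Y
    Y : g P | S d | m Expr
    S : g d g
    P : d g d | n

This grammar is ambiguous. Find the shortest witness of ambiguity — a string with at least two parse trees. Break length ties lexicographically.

length 3: no string has ≥2 trees
length 4: no string has ≥2 trees
length 5: p g d g d has 2 parse trees

Two derivations of p g d g d:
  Expr ⇒ p Y ⇒ p g P ⇒ p g d g d
  Expr ⇒ p Y ⇒ p S d ⇒ p g d g d

p g d g d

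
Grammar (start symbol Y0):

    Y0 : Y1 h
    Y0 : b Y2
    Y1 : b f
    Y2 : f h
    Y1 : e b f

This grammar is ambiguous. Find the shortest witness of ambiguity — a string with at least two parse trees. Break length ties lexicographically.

b f h

length 3: b f h has 2 parse trees

Two derivations of b f h:
  Y0 ⇒ Y1 h ⇒ b f h
  Y0 ⇒ b Y2 ⇒ b f h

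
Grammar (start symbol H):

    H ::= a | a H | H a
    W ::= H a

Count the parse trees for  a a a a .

8

Parse trees for a a a a:
  [H a [H a [H a [H a]]]]
  [H a [H a [H [H a] a]]]
  [H a [H [H a [H a]] a]]
  [H a [H [H [H a] a] a]]
  [H [H a [H a [H a]]] a]
  [H [H a [H [H a] a]] a]
  [H [H [H a [H a]] a] a]
  [H [H [H [H a] a] a] a]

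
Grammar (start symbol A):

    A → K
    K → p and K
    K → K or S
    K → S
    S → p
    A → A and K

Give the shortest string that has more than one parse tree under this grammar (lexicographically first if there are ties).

p and p

length 1: no string has ≥2 trees
length 3: p and p has 2 parse trees

Two derivations of p and p:
  A ⇒ K ⇒ p and K ⇒ p and S ⇒ p and p
  A ⇒ A and K ⇒ K and K ⇒ S and K ⇒ p and K ⇒ p and S ⇒ p and p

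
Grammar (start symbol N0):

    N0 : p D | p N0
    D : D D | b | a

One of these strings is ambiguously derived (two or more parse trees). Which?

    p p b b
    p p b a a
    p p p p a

p p b a a

p p b b: 1 tree
p p b a a: 2 trees
p p p p a: 1 tree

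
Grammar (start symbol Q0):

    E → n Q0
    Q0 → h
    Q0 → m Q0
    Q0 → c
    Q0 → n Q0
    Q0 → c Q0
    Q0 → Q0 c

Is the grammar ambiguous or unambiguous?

Ambiguous

Witness: c c

Derivation 1: Q0 ⇒ c Q0 ⇒ c c
Derivation 2: Q0 ⇒ Q0 c ⇒ c c

Two distinct leftmost derivations for the same string.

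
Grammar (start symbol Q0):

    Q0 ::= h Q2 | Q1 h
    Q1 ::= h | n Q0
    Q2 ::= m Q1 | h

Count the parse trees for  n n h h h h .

Parse trees for n n h h h h:
  [Q0 [Q1 n [Q0 [Q1 n [Q0 h [Q2 h]]] h]] h]
  [Q0 [Q1 n [Q0 [Q1 n [Q0 [Q1 h] h]] h]] h]

2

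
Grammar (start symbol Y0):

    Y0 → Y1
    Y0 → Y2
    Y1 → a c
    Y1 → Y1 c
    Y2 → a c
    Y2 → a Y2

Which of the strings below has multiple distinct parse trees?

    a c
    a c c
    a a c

a c: 2 trees
a c c: 1 tree
a a c: 1 tree

a c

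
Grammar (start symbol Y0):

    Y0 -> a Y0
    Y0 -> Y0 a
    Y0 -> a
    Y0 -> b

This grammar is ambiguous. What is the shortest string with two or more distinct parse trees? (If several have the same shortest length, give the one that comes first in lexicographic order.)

a a

length 1: no string has ≥2 trees
length 2: a a has 2 parse trees

Two derivations of a a:
  Y0 ⇒ a Y0 ⇒ a a
  Y0 ⇒ Y0 a ⇒ a a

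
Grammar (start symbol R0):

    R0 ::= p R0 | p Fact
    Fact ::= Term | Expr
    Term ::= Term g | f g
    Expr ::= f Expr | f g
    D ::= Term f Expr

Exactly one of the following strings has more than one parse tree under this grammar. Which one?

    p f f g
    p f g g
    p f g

p f g

p f f g: 1 tree
p f g g: 1 tree
p f g: 2 trees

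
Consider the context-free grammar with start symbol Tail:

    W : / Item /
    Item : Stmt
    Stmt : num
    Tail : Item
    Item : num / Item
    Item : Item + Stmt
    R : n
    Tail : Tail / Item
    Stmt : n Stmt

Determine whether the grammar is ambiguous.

Ambiguous

Witness: num / num

Derivation 1: Tail ⇒ Item ⇒ num / Item ⇒ num / Stmt ⇒ num / num
Derivation 2: Tail ⇒ Tail / Item ⇒ Item / Item ⇒ Stmt / Item ⇒ num / Item ⇒ num / Stmt ⇒ num / num

Two distinct leftmost derivations for the same string.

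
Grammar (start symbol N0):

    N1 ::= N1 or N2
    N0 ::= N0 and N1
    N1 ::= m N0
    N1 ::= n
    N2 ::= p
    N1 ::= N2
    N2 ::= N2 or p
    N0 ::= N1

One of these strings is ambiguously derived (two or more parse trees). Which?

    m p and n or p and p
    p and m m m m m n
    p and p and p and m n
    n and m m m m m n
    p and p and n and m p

m p and n or p and p

m p and n or p and p: 4 trees
p and m m m m m n: 1 tree
p and p and p and m n: 1 tree
n and m m m m m n: 1 tree
p and p and n and m p: 1 tree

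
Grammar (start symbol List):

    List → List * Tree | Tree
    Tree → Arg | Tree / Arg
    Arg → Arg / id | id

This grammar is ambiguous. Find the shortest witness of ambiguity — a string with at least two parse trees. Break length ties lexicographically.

id / id

length 1: no string has ≥2 trees
length 3: id / id has 2 parse trees

Two derivations of id / id:
  List ⇒ Tree ⇒ Arg ⇒ Arg / id ⇒ id / id
  List ⇒ Tree ⇒ Tree / Arg ⇒ Arg / Arg ⇒ id / Arg ⇒ id / id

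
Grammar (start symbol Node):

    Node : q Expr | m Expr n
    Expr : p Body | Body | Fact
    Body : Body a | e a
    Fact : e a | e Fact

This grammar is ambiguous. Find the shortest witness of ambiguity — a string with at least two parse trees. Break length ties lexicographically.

length 3: q e a has 2 parse trees

Two derivations of q e a:
  Node ⇒ q Expr ⇒ q Body ⇒ q e a
  Node ⇒ q Expr ⇒ q Fact ⇒ q e a

q e a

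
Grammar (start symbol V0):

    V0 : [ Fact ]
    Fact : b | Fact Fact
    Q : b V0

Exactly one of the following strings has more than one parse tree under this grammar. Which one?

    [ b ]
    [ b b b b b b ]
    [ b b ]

[ b b b b b b ]

[ b ]: 1 tree
[ b b b b b b ]: 42 trees
[ b b ]: 1 tree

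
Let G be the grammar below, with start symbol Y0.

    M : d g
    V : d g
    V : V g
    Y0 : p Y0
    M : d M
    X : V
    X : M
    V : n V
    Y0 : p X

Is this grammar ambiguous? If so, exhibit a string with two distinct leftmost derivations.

Ambiguous

Witness: p d g

Derivation 1: Y0 ⇒ p X ⇒ p V ⇒ p d g
Derivation 2: Y0 ⇒ p X ⇒ p M ⇒ p d g

Two distinct leftmost derivations for the same string.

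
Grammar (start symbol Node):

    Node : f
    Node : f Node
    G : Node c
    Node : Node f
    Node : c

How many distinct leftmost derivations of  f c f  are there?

Parse trees for f c f:
  [Node f [Node [Node c] f]]
  [Node [Node f [Node c]] f]

2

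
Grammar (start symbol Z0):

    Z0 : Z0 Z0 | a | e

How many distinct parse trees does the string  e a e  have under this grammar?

Parse trees for e a e:
  [Z0 [Z0 e] [Z0 [Z0 a] [Z0 e]]]
  [Z0 [Z0 [Z0 e] [Z0 a]] [Z0 e]]

2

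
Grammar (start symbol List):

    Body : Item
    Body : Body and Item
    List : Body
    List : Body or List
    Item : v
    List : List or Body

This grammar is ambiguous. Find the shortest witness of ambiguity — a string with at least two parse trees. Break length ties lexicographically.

v or v

length 1: no string has ≥2 trees
length 3: v or v has 2 parse trees

Two derivations of v or v:
  List ⇒ Body or List ⇒ Item or List ⇒ v or List ⇒ v or Body ⇒ v or Item ⇒ v or v
  List ⇒ List or Body ⇒ Body or Body ⇒ Item or Body ⇒ v or Body ⇒ v or Item ⇒ v or v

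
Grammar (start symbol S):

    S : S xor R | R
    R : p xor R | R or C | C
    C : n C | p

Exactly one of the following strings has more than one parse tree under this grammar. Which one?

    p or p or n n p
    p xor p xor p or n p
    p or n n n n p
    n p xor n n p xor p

p xor p xor p or n p

p or p or n n p: 1 tree
p xor p xor p or n p: 7 trees
p or n n n n p: 1 tree
n p xor n n p xor p: 1 tree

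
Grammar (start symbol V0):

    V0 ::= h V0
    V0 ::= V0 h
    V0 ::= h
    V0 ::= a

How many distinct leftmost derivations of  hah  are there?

Parse trees for hah:
  [V0 h [V0 [V0 a] h]]
  [V0 [V0 h [V0 a]] h]

2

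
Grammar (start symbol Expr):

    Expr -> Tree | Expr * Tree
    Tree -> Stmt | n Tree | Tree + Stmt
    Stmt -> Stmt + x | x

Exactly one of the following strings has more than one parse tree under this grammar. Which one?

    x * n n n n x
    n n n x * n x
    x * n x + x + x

x * n x + x + x

x * n n n n x: 1 tree
n n n x * n x: 1 tree
x * n x + x + x: 8 trees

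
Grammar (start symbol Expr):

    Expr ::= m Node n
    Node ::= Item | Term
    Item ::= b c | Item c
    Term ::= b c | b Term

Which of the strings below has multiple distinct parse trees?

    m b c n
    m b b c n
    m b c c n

m b c n: 2 trees
m b b c n: 1 tree
m b c c n: 1 tree

m b c n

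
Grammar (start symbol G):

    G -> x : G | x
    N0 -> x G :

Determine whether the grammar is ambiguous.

Only G is reachable from G; ignoring the rest: Right-recursive list with a separator: after each atom, whether the separator follows determines the rule. One parse per string.

Unambiguous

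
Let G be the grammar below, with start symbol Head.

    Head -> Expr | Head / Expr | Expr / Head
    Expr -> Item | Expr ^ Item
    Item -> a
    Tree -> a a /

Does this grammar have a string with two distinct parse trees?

Ambiguous

Witness: a / a

Derivation 1: Head ⇒ Head / Expr ⇒ Expr / Expr ⇒ Item / Expr ⇒ a / Expr ⇒ a / Item ⇒ a / a
Derivation 2: Head ⇒ Expr / Head ⇒ Item / Head ⇒ a / Head ⇒ a / Expr ⇒ a / Item ⇒ a / a

Two distinct leftmost derivations for the same string.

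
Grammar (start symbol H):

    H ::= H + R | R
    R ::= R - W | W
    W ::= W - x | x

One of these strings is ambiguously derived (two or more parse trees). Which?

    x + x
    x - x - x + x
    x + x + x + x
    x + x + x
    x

x + x: 1 tree
x - x - x + x: 4 trees
x + x + x + x: 1 tree
x + x + x: 1 tree
x: 1 tree

x - x - x + x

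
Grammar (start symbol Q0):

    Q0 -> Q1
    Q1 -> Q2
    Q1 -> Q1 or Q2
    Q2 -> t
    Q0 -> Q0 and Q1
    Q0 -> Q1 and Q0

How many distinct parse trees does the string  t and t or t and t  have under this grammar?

Parse trees for t and t or t and t:
  [Q0 [Q0 [Q0 [Q1 [Q2 t]]] and [Q1 [Q1 [Q2 t]] or [Q2 t]]] and [Q1 [Q2 t]]]
  [Q0 [Q0 [Q1 [Q2 t]] and [Q0 [Q1 [Q1 [Q2 t]] or [Q2 t]]]] and [Q1 [Q2 t]]]
  [Q0 [Q1 [Q2 t]] and [Q0 [Q0 [Q1 [Q1 [Q2 t]] or [Q2 t]]] and [Q1 [Q2 t]]]]
  [Q0 [Q1 [Q2 t]] and [Q0 [Q1 [Q1 [Q2 t]] or [Q2 t]] and [Q0 [Q1 [Q2 t]]]]]

4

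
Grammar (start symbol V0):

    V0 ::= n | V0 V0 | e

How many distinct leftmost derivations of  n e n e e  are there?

Parse trees for n e n e e (showing first 6 of 14):
  [V0 [V0 n] [V0 [V0 e] [V0 [V0 n] [V0 [V0 e] [V0 e]]]]]
  [V0 [V0 n] [V0 [V0 e] [V0 [V0 [V0 n] [V0 e]] [V0 e]]]]
  [V0 [V0 n] [V0 [V0 [V0 e] [V0 n]] [V0 [V0 e] [V0 e]]]]
  [V0 [V0 n] [V0 [V0 [V0 e] [V0 [V0 n] [V0 e]]] [V0 e]]]
  [V0 [V0 n] [V0 [V0 [V0 [V0 e] [V0 n]] [V0 e]] [V0 e]]]
  [V0 [V0 [V0 n] [V0 e]] [V0 [V0 n] [V0 [V0 e] [V0 e]]]]

14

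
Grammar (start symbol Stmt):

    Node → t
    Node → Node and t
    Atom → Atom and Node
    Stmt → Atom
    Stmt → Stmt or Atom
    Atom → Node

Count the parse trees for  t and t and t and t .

Parse trees for t and t and t and t:
  [Stmt [Atom [Atom [Node t]] and [Node [Node [Node t] and t] and t]]]
  [Stmt [Atom [Atom [Atom [Node t]] and [Node t]] and [Node [Node t] and t]]]
  [Stmt [Atom [Atom [Node [Node t] and t]] and [Node [Node t] and t]]]
  [Stmt [Atom [Atom [Atom [Node t]] and [Node [Node t] and t]] and [Node t]]]
  [Stmt [Atom [Atom [Atom [Atom [Node t]] and [Node t]] and [Node t]] and [Node t]]]
  [Stmt [Atom [Atom [Atom [Node [Node t] and t]] and [Node t]] and [Node t]]]
  [Stmt [Atom [Atom [Node [Node [Node t] and t] and t]] and [Node t]]]
  [Stmt [Atom [Node [Node [Node [Node t] and t] and t] and t]]]

8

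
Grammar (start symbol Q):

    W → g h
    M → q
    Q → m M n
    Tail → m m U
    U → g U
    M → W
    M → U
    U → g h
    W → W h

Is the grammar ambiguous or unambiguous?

Witness: m g h n

Derivation 1: Q ⇒ m M n ⇒ m W n ⇒ m g h n
Derivation 2: Q ⇒ m M n ⇒ m U n ⇒ m g h n

Two distinct leftmost derivations for the same string.

Ambiguous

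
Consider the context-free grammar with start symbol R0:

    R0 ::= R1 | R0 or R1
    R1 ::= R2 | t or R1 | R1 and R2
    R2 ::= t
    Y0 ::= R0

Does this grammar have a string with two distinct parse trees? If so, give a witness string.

Ambiguous

Witness: t or t

Derivation 1: R0 ⇒ R1 ⇒ t or R1 ⇒ t or R2 ⇒ t or t
Derivation 2: R0 ⇒ R0 or R1 ⇒ R1 or R1 ⇒ R2 or R1 ⇒ t or R1 ⇒ t or R2 ⇒ t or t

Two distinct leftmost derivations for the same string.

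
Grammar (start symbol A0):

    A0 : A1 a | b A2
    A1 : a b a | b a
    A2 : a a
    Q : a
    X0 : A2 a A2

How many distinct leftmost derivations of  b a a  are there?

2

Parse trees for b a a:
  [A0 [A1 b a] a]
  [A0 b [A2 a a]]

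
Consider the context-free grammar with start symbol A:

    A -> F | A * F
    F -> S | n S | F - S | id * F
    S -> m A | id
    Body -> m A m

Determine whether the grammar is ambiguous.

Ambiguous

Witness: id * id

Derivation 1: A ⇒ F ⇒ id * F ⇒ id * S ⇒ id * id
Derivation 2: A ⇒ A * F ⇒ F * F ⇒ S * F ⇒ id * F ⇒ id * S ⇒ id * id

Two distinct leftmost derivations for the same string.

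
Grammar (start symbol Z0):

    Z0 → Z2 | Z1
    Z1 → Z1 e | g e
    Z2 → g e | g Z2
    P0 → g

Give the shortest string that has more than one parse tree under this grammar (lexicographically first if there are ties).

length 2: g e has 2 parse trees

Two derivations of g e:
  Z0 ⇒ Z2 ⇒ g e
  Z0 ⇒ Z1 ⇒ g e

g e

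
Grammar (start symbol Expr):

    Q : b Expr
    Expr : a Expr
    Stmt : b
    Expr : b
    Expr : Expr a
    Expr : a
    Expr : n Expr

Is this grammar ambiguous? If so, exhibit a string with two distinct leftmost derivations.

Ambiguous

Witness: a a

Derivation 1: Expr ⇒ a Expr ⇒ a a
Derivation 2: Expr ⇒ Expr a ⇒ a a

Two distinct leftmost derivations for the same string.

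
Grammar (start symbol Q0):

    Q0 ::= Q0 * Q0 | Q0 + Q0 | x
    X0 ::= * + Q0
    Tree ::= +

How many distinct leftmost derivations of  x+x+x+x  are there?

5

Parse trees for x+x+x+x:
  [Q0 [Q0 x] + [Q0 [Q0 x] + [Q0 [Q0 x] + [Q0 x]]]]
  [Q0 [Q0 x] + [Q0 [Q0 [Q0 x] + [Q0 x]] + [Q0 x]]]
  [Q0 [Q0 [Q0 x] + [Q0 x]] + [Q0 [Q0 x] + [Q0 x]]]
  [Q0 [Q0 [Q0 x] + [Q0 [Q0 x] + [Q0 x]]] + [Q0 x]]
  [Q0 [Q0 [Q0 [Q0 x] + [Q0 x]] + [Q0 x]] + [Q0 x]]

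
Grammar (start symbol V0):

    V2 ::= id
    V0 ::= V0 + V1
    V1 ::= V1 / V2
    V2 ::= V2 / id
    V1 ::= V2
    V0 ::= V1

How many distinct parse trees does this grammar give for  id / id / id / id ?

8

Parse trees for id / id / id / id:
  [V0 [V1 [V1 [V2 id]] / [V2 [V2 [V2 id] / id] / id]]]
  [V0 [V1 [V1 [V1 [V2 id]] / [V2 id]] / [V2 [V2 id] / id]]]
  [V0 [V1 [V1 [V2 [V2 id] / id]] / [V2 [V2 id] / id]]]
  [V0 [V1 [V1 [V1 [V2 id]] / [V2 [V2 id] / id]] / [V2 id]]]
  [V0 [V1 [V1 [V1 [V1 [V2 id]] / [V2 id]] / [V2 id]] / [V2 id]]]
  [V0 [V1 [V1 [V1 [V2 [V2 id] / id]] / [V2 id]] / [V2 id]]]
  [V0 [V1 [V1 [V2 [V2 [V2 id] / id] / id]] / [V2 id]]]
  [V0 [V1 [V2 [V2 [V2 [V2 id] / id] / id] / id]]]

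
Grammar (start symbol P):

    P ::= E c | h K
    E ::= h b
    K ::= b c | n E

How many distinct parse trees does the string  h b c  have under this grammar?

2

Parse trees for h b c:
  [P [E h b] c]
  [P h [K b c]]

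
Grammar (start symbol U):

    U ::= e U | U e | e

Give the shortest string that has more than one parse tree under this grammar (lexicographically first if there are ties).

length 1: no string has ≥2 trees
length 2: e e has 2 parse trees

Two derivations of e e:
  U ⇒ e U ⇒ e e
  U ⇒ U e ⇒ e e

e e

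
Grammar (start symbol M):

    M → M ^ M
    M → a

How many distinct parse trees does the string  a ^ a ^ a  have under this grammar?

Parse trees for a ^ a ^ a:
  [M [M a] ^ [M [M a] ^ [M a]]]
  [M [M [M a] ^ [M a]] ^ [M a]]

2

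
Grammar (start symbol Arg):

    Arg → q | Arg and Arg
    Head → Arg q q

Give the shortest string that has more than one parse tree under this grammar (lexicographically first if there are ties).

q and q and q

length 1: no string has ≥2 trees
length 3: no string has ≥2 trees
length 5: q and q and q has 2 parse trees

Two derivations of q and q and q:
  Arg ⇒ Arg and Arg ⇒ q and Arg ⇒ q and Arg and Arg ⇒ q and q and Arg ⇒ q and q and q
  Arg ⇒ Arg and Arg ⇒ Arg and Arg and Arg ⇒ q and Arg and Arg ⇒ q and q and Arg ⇒ q and q and q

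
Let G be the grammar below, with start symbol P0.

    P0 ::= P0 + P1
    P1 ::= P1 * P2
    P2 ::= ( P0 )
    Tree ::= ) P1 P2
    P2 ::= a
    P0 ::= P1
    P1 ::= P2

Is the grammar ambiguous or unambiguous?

Unambiguous

(Tree is unreachable from P0, so its rules don't affect L(P0).) P0 → P0 + P1 | P1  ;  P1 → P1 * P2 | P2  — a left-associative chain with P2 at the bottom. Each string factors uniquely by precedence.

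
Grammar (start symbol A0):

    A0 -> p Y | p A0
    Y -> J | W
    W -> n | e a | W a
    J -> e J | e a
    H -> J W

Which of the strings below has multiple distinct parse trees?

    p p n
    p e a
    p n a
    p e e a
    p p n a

p e a

p p n: 1 tree
p e a: 2 trees
p n a: 1 tree
p e e a: 1 tree
p p n a: 1 tree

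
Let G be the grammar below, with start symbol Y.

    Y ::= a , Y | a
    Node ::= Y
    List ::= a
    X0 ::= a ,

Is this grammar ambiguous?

Unambiguous

(Node, List, X0 are unreachable from Y, so their rules don't affect L(Y).) Right-recursive list with a separator: after each atom, whether the separator follows determines the rule. One parse per string.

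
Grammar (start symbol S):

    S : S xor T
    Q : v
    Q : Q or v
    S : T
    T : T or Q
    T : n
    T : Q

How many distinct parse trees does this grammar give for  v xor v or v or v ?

Parse trees for v xor v or v or v:
  [S [S [T [Q v]]] xor [T [T [Q v]] or [Q [Q v] or v]]]
  [S [S [T [Q v]]] xor [T [T [T [Q v]] or [Q v]] or [Q v]]]
  [S [S [T [Q v]]] xor [T [T [Q [Q v] or v]] or [Q v]]]
  [S [S [T [Q v]]] xor [T [Q [Q [Q v] or v] or v]]]

4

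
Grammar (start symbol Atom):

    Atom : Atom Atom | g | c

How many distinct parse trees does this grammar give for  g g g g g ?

14

Parse trees for g g g g g (showing first 6 of 14):
  [Atom [Atom g] [Atom [Atom g] [Atom [Atom g] [Atom [Atom g] [Atom g]]]]]
  [Atom [Atom g] [Atom [Atom g] [Atom [Atom [Atom g] [Atom g]] [Atom g]]]]
  [Atom [Atom g] [Atom [Atom [Atom g] [Atom g]] [Atom [Atom g] [Atom g]]]]
  [Atom [Atom g] [Atom [Atom [Atom g] [Atom [Atom g] [Atom g]]] [Atom g]]]
  [Atom [Atom g] [Atom [Atom [Atom [Atom g] [Atom g]] [Atom g]] [Atom g]]]
  [Atom [Atom [Atom g] [Atom g]] [Atom [Atom g] [Atom [Atom g] [Atom g]]]]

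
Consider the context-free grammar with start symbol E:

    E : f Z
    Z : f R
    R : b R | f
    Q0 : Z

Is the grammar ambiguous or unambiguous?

Unambiguous

Only E, Z, R are reachable from E; ignoring the rest: The reachable rules are right-linear with at most one rule per (nonterminal, next-terminal) pair. Each input token forces the next rule, so parsing is deterministic.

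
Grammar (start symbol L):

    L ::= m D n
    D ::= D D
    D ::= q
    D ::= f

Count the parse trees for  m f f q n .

2

Parse trees for m f f q n:
  [L m [D [D f] [D [D f] [D q]]] n]
  [L m [D [D [D f] [D f]] [D q]] n]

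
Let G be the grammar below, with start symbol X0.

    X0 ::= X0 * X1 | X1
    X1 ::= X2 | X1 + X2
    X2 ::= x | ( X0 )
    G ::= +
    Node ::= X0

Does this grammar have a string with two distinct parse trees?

Unambiguous

(G, Node are unreachable from X0, so their rules don't affect L(X0).) The grammar is stratified — X0 handles '*' (left-recursive), X1 handles '+', X2 atoms. Each operator has a fixed associativity and precedence level, so every string has one parse.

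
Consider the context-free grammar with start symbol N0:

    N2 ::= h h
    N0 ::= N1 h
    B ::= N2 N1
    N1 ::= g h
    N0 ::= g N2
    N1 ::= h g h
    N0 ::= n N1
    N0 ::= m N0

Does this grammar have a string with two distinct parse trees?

Witness: g h h

Derivation 1: N0 ⇒ N1 h ⇒ g h h
Derivation 2: N0 ⇒ g N2 ⇒ g h h

Two distinct leftmost derivations for the same string.

Ambiguous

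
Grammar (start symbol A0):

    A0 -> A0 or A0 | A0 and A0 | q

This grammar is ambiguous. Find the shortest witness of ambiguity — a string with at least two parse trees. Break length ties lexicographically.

length 1: no string has ≥2 trees
length 3: no string has ≥2 trees
length 5: q and q and q has 2 parse trees

Two derivations of q and q and q:
  A0 ⇒ A0 and A0 ⇒ A0 and A0 and A0 ⇒ q and A0 and A0 ⇒ q and q and A0 ⇒ q and q and q
  A0 ⇒ A0 and A0 ⇒ q and A0 ⇒ q and A0 and A0 ⇒ q and q and A0 ⇒ q and q and q

q and q and q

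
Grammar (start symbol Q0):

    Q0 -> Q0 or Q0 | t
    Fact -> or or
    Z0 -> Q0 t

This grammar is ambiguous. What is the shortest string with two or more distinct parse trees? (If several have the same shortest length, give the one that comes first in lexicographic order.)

t or t or t

length 1: no string has ≥2 trees
length 3: no string has ≥2 trees
length 5: t or t or t has 2 parse trees

Two derivations of t or t or t:
  Q0 ⇒ Q0 or Q0 ⇒ Q0 or Q0 or Q0 ⇒ t or Q0 or Q0 ⇒ t or t or Q0 ⇒ t or t or t
  Q0 ⇒ Q0 or Q0 ⇒ t or Q0 ⇒ t or Q0 or Q0 ⇒ t or t or Q0 ⇒ t or t or t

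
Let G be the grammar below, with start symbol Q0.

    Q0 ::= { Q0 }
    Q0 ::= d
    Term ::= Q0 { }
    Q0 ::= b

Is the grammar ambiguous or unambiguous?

Unambiguous

(Term is unreachable from Q0, so its rules don't affect L(Q0).) Each string is a nest of matched brackets around a single atom. An opening bracket forces the recursive rule; an atom forces the base rule.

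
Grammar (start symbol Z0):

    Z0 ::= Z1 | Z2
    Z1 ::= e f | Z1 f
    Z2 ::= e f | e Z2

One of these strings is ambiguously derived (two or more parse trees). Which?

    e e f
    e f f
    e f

e e f: 1 tree
e f f: 1 tree
e f: 2 trees

e f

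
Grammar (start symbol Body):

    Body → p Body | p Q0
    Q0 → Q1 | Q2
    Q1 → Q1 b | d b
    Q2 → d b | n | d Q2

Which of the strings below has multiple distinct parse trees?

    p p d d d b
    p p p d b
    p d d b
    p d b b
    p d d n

p p d d d b: 1 tree
p p p d b: 2 trees
p d d b: 1 tree
p d b b: 1 tree
p d d n: 1 tree

p p p d b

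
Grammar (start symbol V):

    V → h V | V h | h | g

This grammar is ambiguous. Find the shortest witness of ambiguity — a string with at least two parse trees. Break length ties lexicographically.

h h

length 1: no string has ≥2 trees
length 2: h h has 2 parse trees

Two derivations of h h:
  V ⇒ h V ⇒ h h
  V ⇒ V h ⇒ h h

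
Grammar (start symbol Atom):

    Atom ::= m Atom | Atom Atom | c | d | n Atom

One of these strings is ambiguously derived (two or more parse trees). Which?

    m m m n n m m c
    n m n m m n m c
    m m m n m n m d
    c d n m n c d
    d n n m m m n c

c d n m n c d

m m m n n m m c: 1 tree
n m n m m n m c: 1 tree
m m m n m n m d: 1 tree
c d n m n c d: 11 trees
d n n m m m n c: 1 tree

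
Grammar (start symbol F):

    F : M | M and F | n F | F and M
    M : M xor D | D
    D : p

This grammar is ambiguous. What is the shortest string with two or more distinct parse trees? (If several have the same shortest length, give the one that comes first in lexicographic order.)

length 1: no string has ≥2 trees
length 2: no string has ≥2 trees
length 3: p and p has 2 parse trees

Two derivations of p and p:
  F ⇒ M and F ⇒ D and F ⇒ p and F ⇒ p and M ⇒ p and D ⇒ p and p
  F ⇒ F and M ⇒ M and M ⇒ D and M ⇒ p and M ⇒ p and D ⇒ p and p

p and p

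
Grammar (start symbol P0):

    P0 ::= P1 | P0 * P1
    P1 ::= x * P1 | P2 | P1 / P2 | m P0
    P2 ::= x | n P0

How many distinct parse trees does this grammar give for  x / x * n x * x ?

Parse trees for x / x * n x * x:
  [P0 [P0 [P1 [P1 [P2 x]] / [P2 x]]] * [P1 [P2 n [P0 [P1 x * [P1 [P2 x]]]]]]]
  [P0 [P0 [P1 [P1 [P2 x]] / [P2 x]]] * [P1 [P2 n [P0 [P0 [P1 [P2 x]]] * [P1 [P2 x]]]]]]
  [P0 [P0 [P0 [P1 [P1 [P2 x]] / [P2 x]]] * [P1 [P2 n [P0 [P1 [P2 x]]]]]] * [P1 [P2 x]]]

3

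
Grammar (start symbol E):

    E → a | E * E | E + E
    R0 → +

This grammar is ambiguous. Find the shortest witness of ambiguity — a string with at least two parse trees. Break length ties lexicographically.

length 1: no string has ≥2 trees
length 3: no string has ≥2 trees
length 5: a * a * a has 2 parse trees

Two derivations of a * a * a:
  E ⇒ E * E ⇒ a * E ⇒ a * E * E ⇒ a * a * E ⇒ a * a * a
  E ⇒ E * E ⇒ E * E * E ⇒ a * E * E ⇒ a * a * E ⇒ a * a * a

a * a * a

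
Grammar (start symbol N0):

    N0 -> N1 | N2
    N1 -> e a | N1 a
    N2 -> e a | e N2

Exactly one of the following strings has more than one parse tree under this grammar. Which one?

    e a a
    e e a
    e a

e a

e a a: 1 tree
e e a: 1 tree
e a: 2 trees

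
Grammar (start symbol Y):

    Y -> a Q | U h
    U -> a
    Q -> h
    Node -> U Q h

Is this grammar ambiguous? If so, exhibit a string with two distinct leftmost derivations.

Witness: a h

Derivation 1: Y ⇒ a Q ⇒ a h
Derivation 2: Y ⇒ U h ⇒ a h

Two distinct leftmost derivations for the same string.

Ambiguous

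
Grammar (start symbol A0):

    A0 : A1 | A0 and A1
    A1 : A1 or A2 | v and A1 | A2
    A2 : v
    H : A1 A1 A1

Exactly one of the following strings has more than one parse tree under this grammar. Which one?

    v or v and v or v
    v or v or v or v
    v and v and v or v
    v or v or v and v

v or v and v or v: 1 tree
v or v or v or v: 1 tree
v and v and v or v: 7 trees
v or v or v and v: 1 tree

v and v and v or v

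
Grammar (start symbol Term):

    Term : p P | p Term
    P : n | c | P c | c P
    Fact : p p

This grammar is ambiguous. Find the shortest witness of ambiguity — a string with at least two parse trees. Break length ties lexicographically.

p c c

length 2: no string has ≥2 trees
length 3: p c c has 2 parse trees

Two derivations of p c c:
  Term ⇒ p P ⇒ p P c ⇒ p c c
  Term ⇒ p P ⇒ p c P ⇒ p c c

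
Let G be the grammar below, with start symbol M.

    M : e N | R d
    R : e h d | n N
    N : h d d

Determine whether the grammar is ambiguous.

Ambiguous

Witness: e h d d

Derivation 1: M ⇒ e N ⇒ e h d d
Derivation 2: M ⇒ R d ⇒ e h d d

Two distinct leftmost derivations for the same string.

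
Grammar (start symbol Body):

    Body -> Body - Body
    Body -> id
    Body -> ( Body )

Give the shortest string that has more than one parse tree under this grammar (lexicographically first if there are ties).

length 1: no string has ≥2 trees
length 3: no string has ≥2 trees
length 5: id - id - id has 2 parse trees

Two derivations of id - id - id:
  Body ⇒ Body - Body ⇒ Body - Body - Body ⇒ id - Body - Body ⇒ id - id - Body ⇒ id - id - id
  Body ⇒ Body - Body ⇒ id - Body ⇒ id - Body - Body ⇒ id - id - Body ⇒ id - id - id

id - id - id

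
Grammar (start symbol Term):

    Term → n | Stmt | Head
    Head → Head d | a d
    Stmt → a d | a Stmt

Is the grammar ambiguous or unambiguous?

Ambiguous

Witness: a d

Derivation 1: Term ⇒ Stmt ⇒ a d
Derivation 2: Term ⇒ Head ⇒ a d

Two distinct leftmost derivations for the same string.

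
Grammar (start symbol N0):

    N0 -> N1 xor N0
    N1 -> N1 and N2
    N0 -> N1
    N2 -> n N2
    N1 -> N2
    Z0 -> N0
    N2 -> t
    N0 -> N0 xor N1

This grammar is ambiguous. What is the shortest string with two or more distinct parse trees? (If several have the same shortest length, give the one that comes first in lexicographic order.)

length 1: no string has ≥2 trees
length 2: no string has ≥2 trees
length 3: t xor t has 2 parse trees

Two derivations of t xor t:
  N0 ⇒ N1 xor N0 ⇒ N2 xor N0 ⇒ t xor N0 ⇒ t xor N1 ⇒ t xor N2 ⇒ t xor t
  N0 ⇒ N0 xor N1 ⇒ N1 xor N1 ⇒ N2 xor N1 ⇒ t xor N1 ⇒ t xor N2 ⇒ t xor t

t xor t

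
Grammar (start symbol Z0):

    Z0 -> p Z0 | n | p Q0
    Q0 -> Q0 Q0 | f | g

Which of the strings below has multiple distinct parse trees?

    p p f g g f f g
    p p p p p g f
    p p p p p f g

p p f g g f f g

p p f g g f f g: 42 trees
p p p p p g f: 1 tree
p p p p p f g: 1 tree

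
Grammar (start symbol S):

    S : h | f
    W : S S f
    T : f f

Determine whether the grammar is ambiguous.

(W, T are unreachable from S, so their rules don't affect L(S).) Restricted to the reachable nonterminals, every rule has the form A → t or A → t B, and no two rules for the same A share a first terminal. The grammar encodes a DFA — one run per string.

Unambiguous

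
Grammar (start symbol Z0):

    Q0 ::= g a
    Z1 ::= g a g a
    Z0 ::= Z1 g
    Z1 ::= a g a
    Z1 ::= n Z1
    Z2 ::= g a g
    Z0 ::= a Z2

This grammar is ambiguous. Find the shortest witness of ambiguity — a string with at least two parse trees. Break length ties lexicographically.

length 4: a g a g has 2 parse trees

Two derivations of a g a g:
  Z0 ⇒ Z1 g ⇒ a g a g
  Z0 ⇒ a Z2 ⇒ a g a g

a g a g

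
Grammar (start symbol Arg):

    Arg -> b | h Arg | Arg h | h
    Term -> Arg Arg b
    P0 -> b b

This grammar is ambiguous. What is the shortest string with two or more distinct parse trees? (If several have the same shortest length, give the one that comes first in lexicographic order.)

length 1: no string has ≥2 trees
length 2: h h has 2 parse trees

Two derivations of h h:
  Arg ⇒ h Arg ⇒ h h
  Arg ⇒ Arg h ⇒ h h

h h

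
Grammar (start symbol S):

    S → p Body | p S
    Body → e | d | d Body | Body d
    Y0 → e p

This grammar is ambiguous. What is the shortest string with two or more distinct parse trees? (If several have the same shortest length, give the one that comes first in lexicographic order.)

length 2: no string has ≥2 trees
length 3: p d d has 2 parse trees

Two derivations of p d d:
  S ⇒ p Body ⇒ p d Body ⇒ p d d
  S ⇒ p Body ⇒ p Body d ⇒ p d d

p d d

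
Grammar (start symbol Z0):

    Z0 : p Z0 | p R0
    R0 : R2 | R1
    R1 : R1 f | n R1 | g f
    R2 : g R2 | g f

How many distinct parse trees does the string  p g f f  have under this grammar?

Parse trees for p g f f:
  [Z0 p [R0 [R1 [R1 g f] f]]]

1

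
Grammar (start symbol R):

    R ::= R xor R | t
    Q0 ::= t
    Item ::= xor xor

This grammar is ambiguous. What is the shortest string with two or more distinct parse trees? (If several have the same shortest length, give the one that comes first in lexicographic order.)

length 1: no string has ≥2 trees
length 3: no string has ≥2 trees
length 5: t xor t xor t has 2 parse trees

Two derivations of t xor t xor t:
  R ⇒ R xor R ⇒ R xor R xor R ⇒ t xor R xor R ⇒ t xor t xor R ⇒ t xor t xor t
  R ⇒ R xor R ⇒ t xor R ⇒ t xor R xor R ⇒ t xor t xor R ⇒ t xor t xor t

t xor t xor t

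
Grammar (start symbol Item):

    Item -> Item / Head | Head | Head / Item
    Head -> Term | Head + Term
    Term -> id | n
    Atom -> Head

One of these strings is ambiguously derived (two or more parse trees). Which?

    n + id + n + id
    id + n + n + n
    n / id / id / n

n + id + n + id: 1 tree
id + n + n + n: 1 tree
n / id / id / n: 8 trees

n / id / id / n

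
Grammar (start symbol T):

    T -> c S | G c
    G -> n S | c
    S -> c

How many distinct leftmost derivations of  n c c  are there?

1

Parse trees for n c c:
  [T [G n [S c]] c]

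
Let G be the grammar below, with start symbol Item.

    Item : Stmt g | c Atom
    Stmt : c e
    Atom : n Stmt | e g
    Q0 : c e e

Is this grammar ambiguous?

Ambiguous

Witness: c e g

Derivation 1: Item ⇒ Stmt g ⇒ c e g
Derivation 2: Item ⇒ c Atom ⇒ c e g

Two distinct leftmost derivations for the same string.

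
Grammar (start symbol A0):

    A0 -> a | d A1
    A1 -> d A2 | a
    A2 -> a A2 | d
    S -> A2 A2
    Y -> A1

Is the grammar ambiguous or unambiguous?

(S, Y are unreachable from A0, so their rules don't affect L(A0).) Each reachable nonterminal has at most one production per leading terminal, and all productions are right-linear; the derivation is determined token-by-token.

Unambiguous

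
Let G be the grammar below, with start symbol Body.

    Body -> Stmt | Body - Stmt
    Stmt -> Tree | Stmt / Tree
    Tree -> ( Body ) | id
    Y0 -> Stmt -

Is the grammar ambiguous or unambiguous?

(Y0 is unreachable from Body, so its rules don't affect L(Body).) This is a standard precedence ladder (Body over Stmt over Tree), with each level left-recursive on its own operator ('-' at Body, '/' at Stmt). That structure is LR(1), hence unambiguous.

Unambiguous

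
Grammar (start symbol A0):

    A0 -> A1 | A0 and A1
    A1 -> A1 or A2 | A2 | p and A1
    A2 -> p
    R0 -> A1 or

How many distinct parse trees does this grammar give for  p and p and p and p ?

8

Parse trees for p and p and p and p:
  [A0 [A1 p and [A1 p and [A1 p and [A1 [A2 p]]]]]]
  [A0 [A0 [A1 [A2 p]]] and [A1 p and [A1 p and [A1 [A2 p]]]]]
  [A0 [A0 [A1 p and [A1 [A2 p]]]] and [A1 p and [A1 [A2 p]]]]
  [A0 [A0 [A0 [A1 [A2 p]]] and [A1 [A2 p]]] and [A1 p and [A1 [A2 p]]]]
  [A0 [A0 [A1 p and [A1 p and [A1 [A2 p]]]]] and [A1 [A2 p]]]
  [A0 [A0 [A0 [A1 [A2 p]]] and [A1 p and [A1 [A2 p]]]] and [A1 [A2 p]]]
  [A0 [A0 [A0 [A1 p and [A1 [A2 p]]]] and [A1 [A2 p]]] and [A1 [A2 p]]]
  [A0 [A0 [A0 [A0 [A1 [A2 p]]] and [A1 [A2 p]]] and [A1 [A2 p]]] and [A1 [A2 p]]]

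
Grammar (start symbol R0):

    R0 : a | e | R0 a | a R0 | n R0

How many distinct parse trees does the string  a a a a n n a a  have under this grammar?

8

Parse trees for a a a a n n a a:
  [R0 [R0 a [R0 a [R0 a [R0 a [R0 n [R0 n [R0 a]]]]]]] a]
  [R0 a [R0 [R0 a [R0 a [R0 a [R0 n [R0 n [R0 a]]]]]] a]]
  [R0 a [R0 a [R0 [R0 a [R0 a [R0 n [R0 n [R0 a]]]]] a]]]
  [R0 a [R0 a [R0 a [R0 [R0 a [R0 n [R0 n [R0 a]]]] a]]]]
  [R0 a [R0 a [R0 a [R0 a [R0 [R0 n [R0 n [R0 a]]] a]]]]]
  [R0 a [R0 a [R0 a [R0 a [R0 n [R0 [R0 n [R0 a]] a]]]]]]
  [R0 a [R0 a [R0 a [R0 a [R0 n [R0 n [R0 [R0 a] a]]]]]]]
  [R0 a [R0 a [R0 a [R0 a [R0 n [R0 n [R0 a [R0 a]]]]]]]]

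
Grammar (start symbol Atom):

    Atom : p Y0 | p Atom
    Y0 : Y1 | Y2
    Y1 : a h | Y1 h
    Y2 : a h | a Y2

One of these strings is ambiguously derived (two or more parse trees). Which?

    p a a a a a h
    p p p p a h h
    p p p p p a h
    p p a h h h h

p p p p p a h

p a a a a a h: 1 tree
p p p p a h h: 1 tree
p p p p p a h: 2 trees
p p a h h h h: 1 tree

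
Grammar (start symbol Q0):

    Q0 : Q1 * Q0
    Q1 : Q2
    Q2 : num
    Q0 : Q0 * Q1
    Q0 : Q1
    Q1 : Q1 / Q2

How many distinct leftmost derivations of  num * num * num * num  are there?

Parse trees for num * num * num * num:
  [Q0 [Q1 [Q2 num]] * [Q0 [Q1 [Q2 num]] * [Q0 [Q1 [Q2 num]] * [Q0 [Q1 [Q2 num]]]]]]
  [Q0 [Q1 [Q2 num]] * [Q0 [Q1 [Q2 num]] * [Q0 [Q0 [Q1 [Q2 num]]] * [Q1 [Q2 num]]]]]
  [Q0 [Q1 [Q2 num]] * [Q0 [Q0 [Q1 [Q2 num]] * [Q0 [Q1 [Q2 num]]]] * [Q1 [Q2 num]]]]
  [Q0 [Q1 [Q2 num]] * [Q0 [Q0 [Q0 [Q1 [Q2 num]]] * [Q1 [Q2 num]]] * [Q1 [Q2 num]]]]
  [Q0 [Q0 [Q1 [Q2 num]] * [Q0 [Q1 [Q2 num]] * [Q0 [Q1 [Q2 num]]]]] * [Q1 [Q2 num]]]
  [Q0 [Q0 [Q1 [Q2 num]] * [Q0 [Q0 [Q1 [Q2 num]]] * [Q1 [Q2 num]]]] * [Q1 [Q2 num]]]
  [Q0 [Q0 [Q0 [Q1 [Q2 num]] * [Q0 [Q1 [Q2 num]]]] * [Q1 [Q2 num]]] * [Q1 [Q2 num]]]
  [Q0 [Q0 [Q0 [Q0 [Q1 [Q2 num]]] * [Q1 [Q2 num]]] * [Q1 [Q2 num]]] * [Q1 [Q2 num]]]

8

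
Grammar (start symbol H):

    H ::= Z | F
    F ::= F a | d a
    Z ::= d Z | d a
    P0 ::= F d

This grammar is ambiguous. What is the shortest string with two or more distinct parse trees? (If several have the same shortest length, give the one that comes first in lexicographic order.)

length 2: d a has 2 parse trees

Two derivations of d a:
  H ⇒ Z ⇒ d a
  H ⇒ F ⇒ d a

d a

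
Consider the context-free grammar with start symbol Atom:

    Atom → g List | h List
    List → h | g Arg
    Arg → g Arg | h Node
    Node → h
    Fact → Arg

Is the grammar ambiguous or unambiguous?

Unambiguous

(Fact is unreachable from Atom, so its rules don't affect L(Atom).) Each reachable nonterminal has at most one production per leading terminal, and all productions are right-linear; the derivation is determined token-by-token.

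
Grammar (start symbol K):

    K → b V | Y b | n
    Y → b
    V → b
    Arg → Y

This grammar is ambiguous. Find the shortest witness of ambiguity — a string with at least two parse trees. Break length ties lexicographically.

length 1: no string has ≥2 trees
length 2: b b has 2 parse trees

Two derivations of b b:
  K ⇒ b V ⇒ b b
  K ⇒ Y b ⇒ b b

b b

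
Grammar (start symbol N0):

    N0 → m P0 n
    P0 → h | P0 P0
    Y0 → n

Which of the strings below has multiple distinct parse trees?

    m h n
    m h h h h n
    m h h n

m h h h h n

m h n: 1 tree
m h h h h n: 5 trees
m h h n: 1 tree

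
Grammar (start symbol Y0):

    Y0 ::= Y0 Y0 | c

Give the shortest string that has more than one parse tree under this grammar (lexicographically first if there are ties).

length 1: no string has ≥2 trees
length 2: no string has ≥2 trees
length 3: c c c has 2 parse trees

Two derivations of c c c:
  Y0 ⇒ Y0 Y0 ⇒ Y0 Y0 Y0 ⇒ c Y0 Y0 ⇒ c c Y0 ⇒ c c c
  Y0 ⇒ Y0 Y0 ⇒ c Y0 ⇒ c Y0 Y0 ⇒ c c Y0 ⇒ c c c

c c c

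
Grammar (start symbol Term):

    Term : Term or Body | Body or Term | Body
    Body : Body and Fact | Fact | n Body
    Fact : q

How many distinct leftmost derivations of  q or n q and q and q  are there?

Parse trees for q or n q and q and q:
  [Term [Term [Body [Fact q]]] or [Body [Body [Body n [Body [Fact q]]] and [Fact q]] and [Fact q]]]
  [Term [Term [Body [Fact q]]] or [Body [Body n [Body [Body [Fact q]] and [Fact q]]] and [Fact q]]]
  [Term [Term [Body [Fact q]]] or [Body n [Body [Body [Body [Fact q]] and [Fact q]] and [Fact q]]]]
  [Term [Body [Fact q]] or [Term [Body [Body [Body n [Body [Fact q]]] and [Fact q]] and [Fact q]]]]
  [Term [Body [Fact q]] or [Term [Body [Body n [Body [Body [Fact q]] and [Fact q]]] and [Fact q]]]]
  [Term [Body [Fact q]] or [Term [Body n [Body [Body [Body [Fact q]] and [Fact q]] and [Fact q]]]]]

6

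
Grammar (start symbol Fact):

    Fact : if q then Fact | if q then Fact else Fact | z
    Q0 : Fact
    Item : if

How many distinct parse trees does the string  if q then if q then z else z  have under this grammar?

2

Parse trees for if q then if q then z else z:
  [Fact if q then [Fact if q then [Fact z] else [Fact z]]]
  [Fact if q then [Fact if q then [Fact z]] else [Fact z]]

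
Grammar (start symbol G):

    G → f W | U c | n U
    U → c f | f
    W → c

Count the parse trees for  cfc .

Parse trees for cfc:
  [G [U c f] c]

1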